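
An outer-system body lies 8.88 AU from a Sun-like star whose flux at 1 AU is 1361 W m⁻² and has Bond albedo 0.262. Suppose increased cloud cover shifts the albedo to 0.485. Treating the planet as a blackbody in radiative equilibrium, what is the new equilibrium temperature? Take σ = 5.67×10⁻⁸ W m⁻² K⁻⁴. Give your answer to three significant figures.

79.1 K

Flux at the orbit: S = 1361/(8.88)² = 17.26 W m⁻².
New equilibrium: T₂ = [(1−0.485)·17.26/(4σ)]^(1/4) = 79.12 K.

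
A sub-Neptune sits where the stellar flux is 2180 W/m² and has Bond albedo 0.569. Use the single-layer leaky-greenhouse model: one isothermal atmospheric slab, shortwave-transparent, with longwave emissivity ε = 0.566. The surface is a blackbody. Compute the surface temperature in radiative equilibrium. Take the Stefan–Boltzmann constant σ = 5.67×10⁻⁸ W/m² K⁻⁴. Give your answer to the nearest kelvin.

276 K

At the top of the atmosphere, σT_e⁴ = S(1−α)/4 = 234.9 W/m², giving T_e = 253.7 K.
Surface balance with a leaky layer gives σT_s⁴ = σT_e⁴·2/(2−ε), so T_s = T_e·[2/(2−0.566)]^(1/4) = 275.7 K.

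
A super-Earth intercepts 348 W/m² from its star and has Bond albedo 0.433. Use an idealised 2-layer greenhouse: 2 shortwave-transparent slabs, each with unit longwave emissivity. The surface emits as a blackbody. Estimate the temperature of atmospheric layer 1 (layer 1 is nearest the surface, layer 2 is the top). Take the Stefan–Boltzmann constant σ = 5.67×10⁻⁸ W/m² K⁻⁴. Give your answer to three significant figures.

204 K

The effective emission temperature is T_e = [S(1−α)/(4σ)]^¼ = 171.7 K.
The net upward flux σT_e⁴ is constant between every pair of levels, so T_k⁴ = (N+1−k)T_e⁴.
T_1 = (2)^(1/4)·171.7 = 204.2 K.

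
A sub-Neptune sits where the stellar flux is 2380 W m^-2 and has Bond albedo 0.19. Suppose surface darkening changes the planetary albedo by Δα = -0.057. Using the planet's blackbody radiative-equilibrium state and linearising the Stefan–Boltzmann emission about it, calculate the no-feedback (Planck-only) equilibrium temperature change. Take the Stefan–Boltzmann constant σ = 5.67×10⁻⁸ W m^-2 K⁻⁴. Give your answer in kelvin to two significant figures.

The baseline emission temperature is T_e = 303.6 K.
ΔF = −(S/4)Δα = −(2380/4)×(-0.057) = 33.91 W m^-2.
Planck response: λ_P = 4σT_e³ = 4·5.67×10⁻⁸·(303.6)³ = 6.349 W m^-2/K.
So ΔT₀ = 33.91/6.349 = 5.34 K.

5.3 K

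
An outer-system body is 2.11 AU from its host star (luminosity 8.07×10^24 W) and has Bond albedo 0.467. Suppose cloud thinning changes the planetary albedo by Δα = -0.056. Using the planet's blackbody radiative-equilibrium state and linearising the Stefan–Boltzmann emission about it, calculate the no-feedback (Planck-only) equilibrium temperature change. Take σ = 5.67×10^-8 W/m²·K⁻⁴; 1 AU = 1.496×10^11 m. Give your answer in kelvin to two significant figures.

1.6 kelvin

Orbital distance: d = 2.11 AU = 3.157×10^11 m.
S = L/(4πd²) = 6.445 W/m².
Unperturbed T_e = [6.445·(1−0.467)/(4σ)]^¼ = 62.38 K.
TOA radiative forcing: ΔF = −S·Δα/4 = −6.445·(-0.056)/4 = 0.09023 W/m².
The Planck feedback parameter is 4σT_e³ = 0.05507 W/m²/K.
So ΔT₀ = 0.09023/0.05507 = 1.64 K.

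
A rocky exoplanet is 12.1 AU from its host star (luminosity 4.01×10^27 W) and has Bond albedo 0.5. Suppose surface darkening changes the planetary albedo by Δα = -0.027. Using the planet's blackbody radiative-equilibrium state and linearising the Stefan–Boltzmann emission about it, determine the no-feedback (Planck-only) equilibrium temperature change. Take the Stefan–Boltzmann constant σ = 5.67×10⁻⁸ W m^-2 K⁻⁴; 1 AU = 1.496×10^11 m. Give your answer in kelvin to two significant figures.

1.6 kelvin

Orbital distance: d = 12.1 AU = 1.810×10^12 m.
S = L/(4πd²) = 97.39 W m^-2.
The baseline emission temperature is T_e = 121.0 K.
ΔF = −(S/4)Δα = −(97.39/4)×(-0.027) = 0.6574 W m^-2.
Planck response: λ_P = 4σT_e³ = 4·5.67×10⁻⁸·(121.0)³ = 0.4023 W m^-2/K.
Hence the no-feedback warming is ΔF/(4σT_e³) = 1.63 K.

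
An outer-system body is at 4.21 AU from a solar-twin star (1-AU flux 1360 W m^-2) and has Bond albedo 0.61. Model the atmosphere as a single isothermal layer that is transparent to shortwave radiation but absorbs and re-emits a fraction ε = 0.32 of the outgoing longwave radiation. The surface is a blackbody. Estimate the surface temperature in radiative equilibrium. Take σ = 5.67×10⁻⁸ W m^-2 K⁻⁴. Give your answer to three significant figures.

Irradiance scales as 1/d², so S = 1360 W m^-2 × (1/4.21)² = 76.73 W m^-2.
The planet radiates to space at T_e = [S(1−α)/(4σ)]^(1/4) = 107.2 K.
Surface balance with a leaky layer gives σT_s⁴ = σT_e⁴·2/(2−ε), so T_s = T_e·[2/(2−0.32)]^(1/4) = 112.0 K.

112 K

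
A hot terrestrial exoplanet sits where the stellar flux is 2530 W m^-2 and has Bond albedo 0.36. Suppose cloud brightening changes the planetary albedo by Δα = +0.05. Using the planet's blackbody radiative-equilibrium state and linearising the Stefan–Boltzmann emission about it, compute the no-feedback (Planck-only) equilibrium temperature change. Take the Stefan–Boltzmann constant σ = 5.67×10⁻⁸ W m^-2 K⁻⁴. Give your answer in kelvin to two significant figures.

Reference equilibrium: T_e = [S(1−α)/(4σ)]^(1/4) = 290.7 K.
ΔF = −(S/4)Δα = −(2530/4)×(+0.05) = -31.62 W m^-2.
Linearising σT⁴ gives d(σT⁴)/dT = 4σT_e³ = 5.570 W m^-2 per K.
Hence the no-feedback warming is ΔF/(4σT_e³) = -5.68 K.

-5.7 kelvin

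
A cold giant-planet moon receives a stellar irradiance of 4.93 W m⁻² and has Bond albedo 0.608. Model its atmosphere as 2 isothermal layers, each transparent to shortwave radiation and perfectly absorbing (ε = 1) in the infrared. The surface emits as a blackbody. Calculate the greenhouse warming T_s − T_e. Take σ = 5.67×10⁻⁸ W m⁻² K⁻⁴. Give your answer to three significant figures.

17.1 K

The effective emission temperature is T_e = [S(1−α)/(4σ)]^¼ = 54.03 K.
T_s = (N+1)^(1/4)·T_e = 71.11 K.
Warming: T_s − T_e = 17.08 K.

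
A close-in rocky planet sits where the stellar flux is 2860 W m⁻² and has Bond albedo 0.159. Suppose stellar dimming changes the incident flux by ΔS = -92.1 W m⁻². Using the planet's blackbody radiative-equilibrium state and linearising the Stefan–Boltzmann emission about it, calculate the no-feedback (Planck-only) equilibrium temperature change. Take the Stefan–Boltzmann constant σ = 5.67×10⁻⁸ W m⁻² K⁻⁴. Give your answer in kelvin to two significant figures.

The baseline emission temperature is T_e = 320.9 K.
TOA radiative forcing: ΔF = (1−α)ΔS/4 = 0.841·(-92.1)/4 = -19.36 W m⁻².
The Planck feedback parameter is 4σT_e³ = 7.495 W m⁻²/K.
Hence the no-feedback warming is ΔF/(4σT_e³) = -2.58 K.

-2.6 kelvin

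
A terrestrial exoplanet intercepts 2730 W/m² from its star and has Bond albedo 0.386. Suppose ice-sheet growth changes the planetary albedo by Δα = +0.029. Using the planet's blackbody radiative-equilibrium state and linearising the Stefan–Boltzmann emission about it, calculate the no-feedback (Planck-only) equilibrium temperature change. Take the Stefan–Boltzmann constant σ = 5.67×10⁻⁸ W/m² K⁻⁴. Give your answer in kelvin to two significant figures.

Unperturbed T_e = [2730·(1−0.386)/(4σ)]^¼ = 293.2 K.
The change in absorbed flux is Δ[S(1−α)/4] = −SΔα/4 = -19.79 W/m².
The Planck feedback parameter is 4σT_e³ = 5.717 W/m²/K.
Hence the no-feedback warming is ΔF/(4σT_e³) = -3.46 K.

-3.5 K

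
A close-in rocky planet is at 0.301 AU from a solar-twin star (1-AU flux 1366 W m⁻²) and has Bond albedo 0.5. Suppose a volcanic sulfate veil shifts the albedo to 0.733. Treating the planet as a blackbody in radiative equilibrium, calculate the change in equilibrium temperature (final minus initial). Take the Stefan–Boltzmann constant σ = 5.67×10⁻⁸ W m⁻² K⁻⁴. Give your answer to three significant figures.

-62.0 kelvin

Irradiance scales as 1/d², so S = 1366 W m⁻² × (1/0.301)² = 15080 W m⁻².
With α = 0.5, T₁ = 427.0 K.
Final:   T₂ = [S(1−0.733)/(4σ)]^(1/4) = 365.0 K.
Change: 365.0 − 427.0 = -61.98 K.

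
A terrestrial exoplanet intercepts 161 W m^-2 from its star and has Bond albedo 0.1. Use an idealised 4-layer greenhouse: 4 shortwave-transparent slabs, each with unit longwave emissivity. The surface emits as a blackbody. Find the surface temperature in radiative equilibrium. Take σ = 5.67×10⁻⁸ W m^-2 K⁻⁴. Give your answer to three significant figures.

238 K

Top-of-atmosphere balance: σT_e⁴ = S(1−α)/4 = 36.23 W m^-2 → T_e = 159.0 K.
For an N-layer opaque stack, T_s⁴ = (N+1)T_e⁴, hence T_s = (5)^(1/4)×159.0 K = 237.7 K.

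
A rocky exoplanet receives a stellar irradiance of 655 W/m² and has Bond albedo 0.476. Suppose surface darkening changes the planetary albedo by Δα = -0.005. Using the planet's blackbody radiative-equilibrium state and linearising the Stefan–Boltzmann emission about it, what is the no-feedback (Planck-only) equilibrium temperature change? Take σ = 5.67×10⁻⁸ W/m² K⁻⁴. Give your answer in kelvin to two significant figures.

The baseline emission temperature is T_e = 197.2 K.
The change in absorbed flux is Δ[S(1−α)/4] = −SΔα/4 = 0.8187 W/m².
Planck response: λ_P = 4σT_e³ = 4·5.67×10⁻⁸·(197.2)³ = 1.740 W/m²/K.
ΔT₀ = ΔF/λ_P = 0.8187/1.740 = 0.471 K.

0.47 kelvin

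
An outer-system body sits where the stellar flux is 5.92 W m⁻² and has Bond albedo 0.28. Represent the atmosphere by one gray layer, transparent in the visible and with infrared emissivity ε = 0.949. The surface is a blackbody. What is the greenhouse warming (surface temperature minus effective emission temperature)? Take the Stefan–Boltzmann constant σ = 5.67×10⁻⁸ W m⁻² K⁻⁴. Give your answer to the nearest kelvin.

11 K

At the top of the atmosphere, σT_e⁴ = S(1−α)/4 = 1.066 W m⁻², giving T_e = 65.84 K.
For a single slab of emissivity ε, T_s⁴ = 2T_e⁴/(2−ε); thus T_s = 65.84·(1.903)^(1/4) = 77.33 K.
Greenhouse warming: T_s − T_e = 11.49 K.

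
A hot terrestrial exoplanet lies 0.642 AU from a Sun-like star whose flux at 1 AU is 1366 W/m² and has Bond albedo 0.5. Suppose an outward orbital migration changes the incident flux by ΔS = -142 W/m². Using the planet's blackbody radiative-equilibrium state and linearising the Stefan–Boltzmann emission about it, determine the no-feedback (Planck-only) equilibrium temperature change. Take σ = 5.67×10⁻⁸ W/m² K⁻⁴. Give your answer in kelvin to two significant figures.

-3.1 K

By the inverse-square law, S = 1366/0.642² = 3314 W/m².
The baseline emission temperature is T_e = 292.4 K.
ΔF = Δ[S(1−α)]/4 = (1−0.5)·-142/4 = -17.75 W/m².
Linearising σT⁴ gives d(σT⁴)/dT = 4σT_e³ = 5.668 W/m² per K.
Hence the no-feedback warming is ΔF/(4σT_e³) = -3.13 K.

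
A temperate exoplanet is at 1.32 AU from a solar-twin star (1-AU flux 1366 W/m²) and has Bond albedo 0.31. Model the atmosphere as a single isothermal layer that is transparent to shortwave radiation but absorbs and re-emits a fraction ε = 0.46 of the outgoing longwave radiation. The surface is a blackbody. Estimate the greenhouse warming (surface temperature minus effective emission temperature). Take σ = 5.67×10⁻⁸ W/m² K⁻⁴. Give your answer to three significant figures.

14.9 K

Flux at the orbit: S = 1366/(1.32)² = 784.0 W/m².
The planet radiates to space at T_e = [S(1−α)/(4σ)]^(1/4) = 221.0 K.
Surface balance with a leaky layer gives σT_s⁴ = σT_e⁴·2/(2−ε), so T_s = T_e·[2/(2−0.46)]^(1/4) = 235.9 K.
T_s − T_e = 235.9 − 221.0 = 14.92 K.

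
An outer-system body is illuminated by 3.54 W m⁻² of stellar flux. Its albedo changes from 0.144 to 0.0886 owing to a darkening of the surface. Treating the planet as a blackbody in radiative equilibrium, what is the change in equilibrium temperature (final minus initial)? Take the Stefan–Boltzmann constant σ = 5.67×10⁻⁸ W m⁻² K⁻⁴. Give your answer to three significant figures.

With α = 0.144, T₁ = 60.46 K.
Final:   T₂ = [S(1−0.0886)/(4σ)]^(1/4) = 61.41 K.
ΔT = T₂ − T₁ = 0.9553 K.

0.955 K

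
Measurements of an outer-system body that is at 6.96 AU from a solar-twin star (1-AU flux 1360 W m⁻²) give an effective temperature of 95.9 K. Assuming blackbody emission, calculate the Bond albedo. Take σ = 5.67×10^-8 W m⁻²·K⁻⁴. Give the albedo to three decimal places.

Irradiance scales as 1/d², so S = 1360 W m⁻² × (1/6.96)² = 28.08 W m⁻².
Rearranging the radiative balance, α = 1 − 4σT⁴/S.
4σT⁴ = 4·5.67×10⁻⁸·(95.9)⁴ = 19.18 W m⁻².
1−α = 19.18/28.08 = 0.6833, so α = 0.3167.

0.317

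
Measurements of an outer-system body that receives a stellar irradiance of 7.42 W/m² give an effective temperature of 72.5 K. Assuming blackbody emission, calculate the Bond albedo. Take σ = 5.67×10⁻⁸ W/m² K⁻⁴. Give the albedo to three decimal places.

Rearranging the radiative balance, α = 1 − 4σT⁴/S.
4σT⁴ = 4·5.67×10⁻⁸·(72.5)⁴ = 6.266 W/m².
Hence α = 1 − 6.266/7.420 = 0.1555.

0.156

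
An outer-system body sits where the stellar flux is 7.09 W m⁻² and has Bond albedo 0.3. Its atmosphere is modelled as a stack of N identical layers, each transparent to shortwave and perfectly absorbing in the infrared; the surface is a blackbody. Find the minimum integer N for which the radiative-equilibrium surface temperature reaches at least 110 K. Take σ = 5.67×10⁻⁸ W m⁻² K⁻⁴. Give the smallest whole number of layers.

6

Top-of-atmosphere balance: σT_e⁴ = S(1−α)/4 = 1.241 W m⁻² → T_e = 68.40 K.
Need (N+1)T_e⁴ ≥ T_s⁴, i.e. N+1 ≥ (110/68.40)⁴ = 6.691.
The minimum whole number is N = 6.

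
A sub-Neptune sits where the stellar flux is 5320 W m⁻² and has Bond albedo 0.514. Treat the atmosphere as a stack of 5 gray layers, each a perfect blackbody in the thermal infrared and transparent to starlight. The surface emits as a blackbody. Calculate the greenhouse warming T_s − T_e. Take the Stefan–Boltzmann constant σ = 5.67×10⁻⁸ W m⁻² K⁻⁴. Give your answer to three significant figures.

Top-of-atmosphere balance: σT_e⁴ = S(1−α)/4 = 646.4 W m⁻² → T_e = 326.8 K.
T_s = (N+1)^(1/4)·T_e = 511.4 K.
So the greenhouse effect raises the surface by 511.4 − 326.8 = 184.6 K.

185 kelvin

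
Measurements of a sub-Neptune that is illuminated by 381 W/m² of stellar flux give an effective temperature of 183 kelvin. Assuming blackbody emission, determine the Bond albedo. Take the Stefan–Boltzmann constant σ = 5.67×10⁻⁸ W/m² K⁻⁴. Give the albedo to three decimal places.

Rearranging the radiative balance, α = 1 − 4σT⁴/S.
4σT⁴ = 4·5.67×10⁻⁸·(183)⁴ = 254.4 W/m².
1−α = 254.4/381.0 = 0.6676, so α = 0.3324.

0.332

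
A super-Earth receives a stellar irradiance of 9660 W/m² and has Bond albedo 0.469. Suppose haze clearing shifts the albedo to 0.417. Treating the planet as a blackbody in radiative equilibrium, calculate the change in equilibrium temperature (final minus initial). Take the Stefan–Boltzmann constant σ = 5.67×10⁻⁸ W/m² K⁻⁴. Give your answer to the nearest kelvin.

9 K

Initial: T₁ = [S(1−0.469)/(4σ)]^(1/4) = 387.8 K.
Final:   T₂ = [S(1−0.417)/(4σ)]^(1/4) = 397.0 K.
Change: 397.0 − 387.8 = 9.164 K.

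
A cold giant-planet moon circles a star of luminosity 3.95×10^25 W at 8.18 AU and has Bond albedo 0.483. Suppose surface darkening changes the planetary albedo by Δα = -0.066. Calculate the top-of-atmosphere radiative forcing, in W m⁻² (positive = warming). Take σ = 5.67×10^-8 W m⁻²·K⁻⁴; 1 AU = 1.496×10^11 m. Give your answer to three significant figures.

Orbital distance: d = 8.18 AU = 1.224×10^12 m.
S = L/(4πd²) = 2.099 W m⁻².
TOA radiative forcing: ΔF = −S·Δα/4 = −2.099·(-0.066)/4 = 0.03463 W m⁻².

0.0346 W m⁻²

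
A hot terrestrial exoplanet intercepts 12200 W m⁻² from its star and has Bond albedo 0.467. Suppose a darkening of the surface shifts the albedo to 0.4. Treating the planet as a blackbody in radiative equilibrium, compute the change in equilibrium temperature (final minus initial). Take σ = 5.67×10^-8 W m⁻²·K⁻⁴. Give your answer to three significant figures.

12.4 kelvin

Initial: T₁ = [S(1−0.467)/(4σ)]^(1/4) = 411.5 K.
After:  T₂ = [12200·0.6/(4σ)]^(1/4) = 423.9 K.
Change: 423.9 − 411.5 = 12.36 K.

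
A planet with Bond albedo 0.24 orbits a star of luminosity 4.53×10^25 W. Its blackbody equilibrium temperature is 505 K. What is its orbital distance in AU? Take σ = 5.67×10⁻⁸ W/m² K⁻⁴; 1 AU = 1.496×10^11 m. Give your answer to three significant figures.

Energy balance gives S = 4σT⁴/(1−α) = 19410 W/m².
Then d = [L/(4πS)]^(1/2) = 1.363×10^10 m, i.e. 0.09110 AU.

0.0911 AU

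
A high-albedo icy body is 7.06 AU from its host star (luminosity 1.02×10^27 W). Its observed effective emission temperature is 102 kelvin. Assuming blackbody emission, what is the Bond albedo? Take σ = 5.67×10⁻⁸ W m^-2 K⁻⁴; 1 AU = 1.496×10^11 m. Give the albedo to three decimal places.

0.663

Orbital distance: d = 7.06 AU = 1.056×10^12 m.
Flux at the orbit: S = L/(4πd²) = 1.02×10^27/(4π·(1.06×10^12)²) = 72.76 W m^-2.
Rearranging the radiative balance, α = 1 − 4σT⁴/S.
4σT⁴ = 4·5.67×10⁻⁸·(102)⁴ = 24.55 W m^-2.
1−α = 24.55/72.76 = 0.3374, so α = 0.6626.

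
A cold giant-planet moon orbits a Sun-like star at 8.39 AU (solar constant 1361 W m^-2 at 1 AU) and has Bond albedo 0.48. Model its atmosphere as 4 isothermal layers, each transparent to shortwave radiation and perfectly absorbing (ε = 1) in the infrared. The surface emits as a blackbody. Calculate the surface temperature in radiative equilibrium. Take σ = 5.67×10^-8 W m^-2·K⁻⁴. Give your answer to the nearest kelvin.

122 kelvin

Irradiance scales as 1/d², so S = 1361 W m^-2 × (1/8.39)² = 19.33 W m^-2.
Top-of-atmosphere balance: σT_e⁴ = S(1−α)/4 = 2.513 W m^-2 → T_e = 81.60 K.
For an N-layer opaque stack, T_s⁴ = (N+1)T_e⁴, hence T_s = (5)^(1/4)×81.60 K = 122.0 K.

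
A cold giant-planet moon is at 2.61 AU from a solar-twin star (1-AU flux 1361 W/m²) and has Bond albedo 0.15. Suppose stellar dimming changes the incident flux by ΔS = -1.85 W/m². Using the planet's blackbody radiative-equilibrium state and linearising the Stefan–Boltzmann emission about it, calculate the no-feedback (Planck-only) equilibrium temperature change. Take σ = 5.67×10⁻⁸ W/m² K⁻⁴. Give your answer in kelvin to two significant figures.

Flux at the orbit: S = 1361/(2.61)² = 199.8 W/m².
The baseline emission temperature is T_e = 165.4 K.
ΔF = Δ[S(1−α)]/4 = (1−0.15)·-1.85/4 = -0.3931 W/m².
Linearising σT⁴ gives d(σT⁴)/dT = 4σT_e³ = 1.027 W/m² per K.
Hence the no-feedback warming is ΔF/(4σT_e³) = -0.383 K.

-0.38 K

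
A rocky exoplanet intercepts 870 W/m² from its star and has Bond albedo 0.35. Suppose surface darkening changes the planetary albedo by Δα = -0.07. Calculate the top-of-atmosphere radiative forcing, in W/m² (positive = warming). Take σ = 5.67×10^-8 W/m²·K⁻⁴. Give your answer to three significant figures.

15.2 W/m²

TOA radiative forcing: ΔF = −S·Δα/4 = −870.0·(-0.07)/4 = 15.23 W/m².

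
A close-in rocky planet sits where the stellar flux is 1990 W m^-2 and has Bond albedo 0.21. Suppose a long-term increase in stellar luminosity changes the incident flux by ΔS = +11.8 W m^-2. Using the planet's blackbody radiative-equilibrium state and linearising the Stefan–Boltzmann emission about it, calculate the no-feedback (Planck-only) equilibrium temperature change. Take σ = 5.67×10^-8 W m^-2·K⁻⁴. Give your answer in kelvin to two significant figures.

0.43 K

The baseline emission temperature is T_e = 288.5 K.
ΔF = Δ[S(1−α)]/4 = (1−0.21)·+11.8/4 = 2.331 W m^-2.
Linearising σT⁴ gives d(σT⁴)/dT = 4σT_e³ = 5.448 W m^-2 per K.
So ΔT₀ = 2.331/5.448 = 0.428 K.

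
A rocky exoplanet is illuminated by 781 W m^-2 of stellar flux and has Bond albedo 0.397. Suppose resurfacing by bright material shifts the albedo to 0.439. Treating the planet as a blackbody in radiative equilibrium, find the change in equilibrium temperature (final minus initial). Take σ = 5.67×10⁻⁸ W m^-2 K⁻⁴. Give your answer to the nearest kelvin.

Before: T₁ = [781.0·0.603/(4σ)]^(1/4) = 213.5 K.
After:  T₂ = [781.0·0.561/(4σ)]^(1/4) = 209.6 K.
Change: 209.6 − 213.5 = -3.818 K.

-4 K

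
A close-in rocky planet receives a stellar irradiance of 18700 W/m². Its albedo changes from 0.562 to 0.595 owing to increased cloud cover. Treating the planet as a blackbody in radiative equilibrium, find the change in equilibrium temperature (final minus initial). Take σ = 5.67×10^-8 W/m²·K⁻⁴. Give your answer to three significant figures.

-8.45 K

With α = 0.562, T₁ = 435.9 K.
Final:   T₂ = [S(1−0.595)/(4σ)]^(1/4) = 427.5 K.
ΔT = T₂ − T₁ = -8.454 K.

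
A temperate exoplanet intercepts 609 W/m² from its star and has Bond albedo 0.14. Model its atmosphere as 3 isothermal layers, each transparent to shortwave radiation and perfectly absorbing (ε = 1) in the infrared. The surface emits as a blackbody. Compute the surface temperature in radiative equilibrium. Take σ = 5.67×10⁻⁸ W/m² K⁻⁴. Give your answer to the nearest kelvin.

OLR = S(1−α)/4 = 130.9 W/m²; the top layer radiates at T_e = 219.2 K.
With N = 3 opaque layers, T_s = (N+1)^(1/4)·T_e = 4^(1/4)·219.2 = 310.0 K.

310 kelvin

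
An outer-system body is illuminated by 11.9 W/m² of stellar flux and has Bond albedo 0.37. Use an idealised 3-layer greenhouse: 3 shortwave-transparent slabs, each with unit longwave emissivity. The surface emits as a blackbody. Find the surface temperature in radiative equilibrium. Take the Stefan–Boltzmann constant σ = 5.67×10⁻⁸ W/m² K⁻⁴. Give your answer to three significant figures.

107 K

OLR = S(1−α)/4 = 1.874 W/m²; the top layer radiates at T_e = 75.82 K.
For an N-layer opaque stack, T_s⁴ = (N+1)T_e⁴, hence T_s = (4)^(1/4)×75.82 K = 107.2 K.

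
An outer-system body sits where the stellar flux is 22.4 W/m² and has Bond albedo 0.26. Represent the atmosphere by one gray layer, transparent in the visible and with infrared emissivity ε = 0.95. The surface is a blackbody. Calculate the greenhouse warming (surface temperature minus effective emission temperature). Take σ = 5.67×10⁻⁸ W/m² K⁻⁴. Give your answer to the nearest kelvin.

The planet radiates to space at T_e = [S(1−α)/(4σ)]^(1/4) = 92.46 K.
For a single slab of emissivity ε, T_s⁴ = 2T_e⁴/(2−ε); thus T_s = 92.46·(1.905)^(1/4) = 108.6 K.
The atmosphere warms the surface by 16.16 K.

16 kelvin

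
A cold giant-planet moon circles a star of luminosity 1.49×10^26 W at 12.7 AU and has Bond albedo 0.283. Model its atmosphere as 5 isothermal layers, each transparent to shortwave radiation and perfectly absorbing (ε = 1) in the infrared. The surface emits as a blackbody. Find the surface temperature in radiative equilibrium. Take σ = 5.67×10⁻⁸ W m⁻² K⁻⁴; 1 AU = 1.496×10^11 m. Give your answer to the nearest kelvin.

Orbital distance: d = 12.7 AU = 1.900×10^12 m.
S = L/(4πd²) = 3.285 W m⁻².
Top-of-atmosphere balance: σT_e⁴ = S(1−α)/4 = 0.5888 W m⁻² → T_e = 56.77 K.
For an N-layer opaque stack, T_s⁴ = (N+1)T_e⁴, hence T_s = (6)^(1/4)×56.77 K = 88.85 K.

89 K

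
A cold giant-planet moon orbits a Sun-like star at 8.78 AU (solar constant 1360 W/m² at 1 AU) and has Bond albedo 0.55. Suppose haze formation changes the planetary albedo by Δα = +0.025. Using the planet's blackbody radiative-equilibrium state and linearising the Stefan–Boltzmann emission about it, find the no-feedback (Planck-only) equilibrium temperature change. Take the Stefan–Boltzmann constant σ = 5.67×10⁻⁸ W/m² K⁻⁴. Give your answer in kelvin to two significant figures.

Flux at the orbit: S = 1360/(8.78)² = 17.64 W/m².
The baseline emission temperature is T_e = 76.92 K.
The change in absorbed flux is Δ[S(1−α)/4] = −SΔα/4 = -0.1103 W/m².
The Planck feedback parameter is 4σT_e³ = 0.1032 W/m²/K.
Hence the no-feedback warming is ΔF/(4σT_e³) = -1.07 K.

-1.1 kelvin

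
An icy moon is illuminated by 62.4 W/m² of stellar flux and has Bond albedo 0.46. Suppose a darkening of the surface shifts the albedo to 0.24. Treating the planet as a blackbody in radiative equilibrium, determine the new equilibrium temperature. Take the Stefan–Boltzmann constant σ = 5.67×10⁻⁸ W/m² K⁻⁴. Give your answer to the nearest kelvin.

T₂ = [S(1−α₂)/(4σ)]^(1/4) = [62.40·0.76/(4σ)]^(1/4) = 120.3 K.

120 K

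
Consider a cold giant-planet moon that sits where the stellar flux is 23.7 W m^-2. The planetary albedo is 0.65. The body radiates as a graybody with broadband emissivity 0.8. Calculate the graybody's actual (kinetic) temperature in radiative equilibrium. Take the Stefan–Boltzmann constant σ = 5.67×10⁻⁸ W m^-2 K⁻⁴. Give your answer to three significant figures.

82.2 kelvin

Absorbed flux (global mean): S(1−α)/4 = 23.70·0.35/4 = 2.074 W m^-2.
Radiative balance εσT⁴ = 2.074 gives T = [2.074/(0.8·σ)]^(1/4) = 82.23 K.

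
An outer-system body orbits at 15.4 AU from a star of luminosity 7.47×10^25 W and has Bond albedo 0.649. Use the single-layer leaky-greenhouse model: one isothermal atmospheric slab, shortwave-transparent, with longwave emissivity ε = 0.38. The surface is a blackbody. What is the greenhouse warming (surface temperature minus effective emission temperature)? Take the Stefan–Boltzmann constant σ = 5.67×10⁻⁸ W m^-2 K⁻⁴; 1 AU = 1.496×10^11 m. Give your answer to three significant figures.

Orbital distance: d = 15.4 AU = 2.304×10^12 m.
S = L/(4πd²) = 1.120 W m^-2.
At the top of the atmosphere, σT_e⁴ = S(1−α)/4 = 0.09828 W m^-2, giving T_e = 36.28 K.
Surface balance with a leaky layer gives σT_s⁴ = σT_e⁴·2/(2−ε), so T_s = T_e·[2/(2−0.38)]^(1/4) = 38.25 K.
Greenhouse warming: T_s − T_e = 1.963 K.

1.96 K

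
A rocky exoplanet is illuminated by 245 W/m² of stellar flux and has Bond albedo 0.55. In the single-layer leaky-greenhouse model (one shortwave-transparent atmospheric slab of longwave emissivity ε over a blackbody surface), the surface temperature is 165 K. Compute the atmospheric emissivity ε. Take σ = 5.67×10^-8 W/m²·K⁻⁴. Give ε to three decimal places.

0.688

TOA balance gives T_e = 148.5 K.
T_s⁴ = T_e⁴·2/(2−ε) → ε = 2 − 2(T_e/T_s)⁴ = 2 − 2·(148.5/165)⁴ = 0.6883.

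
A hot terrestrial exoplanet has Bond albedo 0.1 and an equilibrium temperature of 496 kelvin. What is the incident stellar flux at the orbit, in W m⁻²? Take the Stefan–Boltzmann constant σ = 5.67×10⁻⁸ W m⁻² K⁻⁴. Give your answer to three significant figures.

15300 W m⁻²

From S(1−α)/4 = σT⁴: S = 4σT⁴/(1−α).
The emitted flux is σT⁴ = 3432 W m⁻².
So S = 4×3432/(1−0.1) = 15250 W m⁻².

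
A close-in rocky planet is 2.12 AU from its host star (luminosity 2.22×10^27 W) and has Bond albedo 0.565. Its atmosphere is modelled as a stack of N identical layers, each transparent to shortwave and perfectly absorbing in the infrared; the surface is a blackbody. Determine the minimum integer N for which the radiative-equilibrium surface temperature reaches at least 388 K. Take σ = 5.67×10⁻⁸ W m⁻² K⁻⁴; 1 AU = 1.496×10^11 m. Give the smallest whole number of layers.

6

d = 2.12 × 1.496×10^11 m = 3.172×10^11 m.
Spreading L over a sphere of radius d: S = 2.22×10^27/(4π·3.17×10^11²) = 1756 W m⁻².
OLR = S(1−α)/4 = 191.0 W m⁻²; the top layer radiates at T_e = 240.9 K.
T_s = (N+1)^(1/4)·T_e ≥ 388 K requires N+1 ≥ (T_s/T_e)⁴ = (388/240.9)⁴ = 6.728.
Rounding up, N = 6.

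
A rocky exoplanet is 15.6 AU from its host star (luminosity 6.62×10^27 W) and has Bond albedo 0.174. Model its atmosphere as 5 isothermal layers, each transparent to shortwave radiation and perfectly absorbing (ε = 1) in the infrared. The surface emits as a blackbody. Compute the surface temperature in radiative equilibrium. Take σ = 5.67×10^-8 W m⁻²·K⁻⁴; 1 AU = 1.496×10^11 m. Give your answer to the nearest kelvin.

214 kelvin

d = 15.6 × 1.496×10^11 m = 2.334×10^12 m.
Flux at the orbit: S = L/(4πd²) = 6.62×10^27/(4π·(2.33×10^12)²) = 96.72 W m⁻².
OLR = S(1−α)/4 = 19.97 W m⁻²; the top layer radiates at T_e = 137.0 K.
Layer-by-layer balance gives σT_s⁴ = (N+1)σT_e⁴, so T_s = 6^¼·137.0 = 214.4 K.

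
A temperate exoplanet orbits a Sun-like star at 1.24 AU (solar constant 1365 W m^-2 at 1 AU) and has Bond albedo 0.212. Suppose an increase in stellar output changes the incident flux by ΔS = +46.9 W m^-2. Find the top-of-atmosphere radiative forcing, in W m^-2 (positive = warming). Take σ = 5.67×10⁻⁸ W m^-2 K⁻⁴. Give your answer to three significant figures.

Irradiance scales as 1/d², so S = 1365 W m^-2 × (1/1.24)² = 887.7 W m^-2.
Only a fraction (1−α) is absorbed and it's spread over 4πR², so ΔF = (1−α)ΔS/4 = 9.239 W m^-2.

9.24 W m^-2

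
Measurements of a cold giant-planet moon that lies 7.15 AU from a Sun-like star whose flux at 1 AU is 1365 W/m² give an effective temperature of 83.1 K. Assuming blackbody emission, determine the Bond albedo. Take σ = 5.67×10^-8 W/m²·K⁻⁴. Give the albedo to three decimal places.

Irradiance scales as 1/d², so S = 1365 W/m² × (1/7.15)² = 26.70 W/m².
From σT⁴ = S(1−α)/4 we invert for α: 1−α = 4σT⁴/S.
σT⁴ = 2.704 W/m², so 4σT⁴ = 10.82 W/m².
Hence α = 1 − 10.82/26.70 = 0.5949.

0.595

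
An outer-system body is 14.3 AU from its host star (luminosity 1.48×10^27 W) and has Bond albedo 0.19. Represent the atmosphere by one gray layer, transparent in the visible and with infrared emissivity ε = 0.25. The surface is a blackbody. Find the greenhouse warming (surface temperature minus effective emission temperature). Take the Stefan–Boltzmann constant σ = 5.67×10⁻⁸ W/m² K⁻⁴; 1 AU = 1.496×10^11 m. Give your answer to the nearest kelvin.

Orbital distance: d = 14.3 AU = 2.139×10^12 m.
Flux at the orbit: S = L/(4πd²) = 1.48×10^27/(4π·(2.14×10^12)²) = 25.73 W/m².
Effective emission temperature (TOA balance): σT_e⁴ = S(1−α)/4 = 5.211 W/m² → T_e = 97.91 K.
Surface balance with a leaky layer gives σT_s⁴ = σT_e⁴·2/(2−ε), so T_s = T_e·[2/(2−0.25)]^(1/4) = 101.2 K.
The atmosphere warms the surface by 3.324 K.

3 K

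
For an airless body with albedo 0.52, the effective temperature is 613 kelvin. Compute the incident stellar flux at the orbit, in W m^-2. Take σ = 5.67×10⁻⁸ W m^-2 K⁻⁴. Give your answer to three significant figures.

From S(1−α)/4 = σT⁴: S = 4σT⁴/(1−α).
σT⁴ = 5.67×10⁻⁸·(613)⁴ = 8006 W m^-2.
S = 4·8006/0.48 = 66720 W m^-2.

66700 W m^-2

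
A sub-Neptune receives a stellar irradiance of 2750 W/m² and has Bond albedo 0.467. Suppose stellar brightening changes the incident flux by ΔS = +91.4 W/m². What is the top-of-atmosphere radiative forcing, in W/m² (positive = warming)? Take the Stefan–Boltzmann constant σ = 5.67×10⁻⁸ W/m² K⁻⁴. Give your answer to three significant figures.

12.2 W/m²

Only a fraction (1−α) is absorbed and it's spread over 4πR², so ΔF = (1−α)ΔS/4 = 12.18 W/m².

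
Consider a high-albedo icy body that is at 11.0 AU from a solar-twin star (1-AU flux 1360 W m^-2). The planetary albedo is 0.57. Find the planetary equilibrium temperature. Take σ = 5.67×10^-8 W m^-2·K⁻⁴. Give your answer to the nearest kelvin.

Irradiance scales as 1/d², so S = 1360 W m^-2 × (1/11.0)² = 11.24 W m^-2.
Averaging over the sphere, the absorbed flux is S(1−α)/4 = 1.208 W m^-2.
Set σT⁴ = 1.208 → T = (1.208/σ)^(1/4) = 67.94 K.

68 K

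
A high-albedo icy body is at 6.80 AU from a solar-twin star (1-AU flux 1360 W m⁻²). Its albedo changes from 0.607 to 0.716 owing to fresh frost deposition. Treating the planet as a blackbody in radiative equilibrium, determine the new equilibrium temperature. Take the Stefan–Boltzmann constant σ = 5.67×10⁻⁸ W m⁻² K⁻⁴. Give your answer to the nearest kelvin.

By the inverse-square law, S = 1360/6.80² = 29.41 W m⁻².
With the new albedo, S(1−α₂)/4 = 2.088 W m⁻², so T₂ = 77.90 K.

78 K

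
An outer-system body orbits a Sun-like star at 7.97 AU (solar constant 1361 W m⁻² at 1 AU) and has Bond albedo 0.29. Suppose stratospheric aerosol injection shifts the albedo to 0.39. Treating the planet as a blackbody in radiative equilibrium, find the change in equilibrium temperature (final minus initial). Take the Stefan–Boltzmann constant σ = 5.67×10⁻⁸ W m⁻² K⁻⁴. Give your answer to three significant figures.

Flux at the orbit: S = 1361/(7.97)² = 21.43 W m⁻².
Initial: T₁ = [S(1−0.29)/(4σ)]^(1/4) = 90.50 K.
After:  T₂ = [21.43·0.61/(4σ)]^(1/4) = 87.13 K.
ΔT = T₂ − T₁ = -3.370 K.

-3.37 K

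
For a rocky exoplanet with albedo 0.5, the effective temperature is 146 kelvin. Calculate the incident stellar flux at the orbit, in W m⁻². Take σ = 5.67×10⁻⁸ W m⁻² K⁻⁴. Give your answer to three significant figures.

206 W m⁻²

From S(1−α)/4 = σT⁴: S = 4σT⁴/(1−α).
The emitted flux is σT⁴ = 25.76 W m⁻².
So S = 4×25.76/(1−0.5) = 206.1 W m⁻².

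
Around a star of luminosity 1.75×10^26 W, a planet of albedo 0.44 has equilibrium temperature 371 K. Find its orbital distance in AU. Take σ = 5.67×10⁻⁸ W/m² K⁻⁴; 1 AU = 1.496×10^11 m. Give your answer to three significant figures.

0.285 AU

Energy balance gives S = 4σT⁴/(1−α) = 7673 W/m².
From L = 4πd²S, d = √(1.75×10^26/(4π·7673)) = 4.260×10^10 m = 0.2848 AU.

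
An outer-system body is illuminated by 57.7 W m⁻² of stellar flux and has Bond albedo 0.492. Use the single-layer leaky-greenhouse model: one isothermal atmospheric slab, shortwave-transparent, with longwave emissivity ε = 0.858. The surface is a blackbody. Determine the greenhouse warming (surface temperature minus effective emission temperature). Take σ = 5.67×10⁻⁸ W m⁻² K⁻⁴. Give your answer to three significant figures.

16.0 K

Effective emission temperature (TOA balance): σT_e⁴ = S(1−α)/4 = 7.328 W m⁻² → T_e = 106.6 K.
The surface balance (absorbed SW + ε·downward IR = σT_s⁴) with T_a⁴ = T_s⁴/2 reduces to T_s = T_e·[2/(2−ε)]^¼ = 122.7 K.
Greenhouse warming: T_s − T_e = 16.03 K.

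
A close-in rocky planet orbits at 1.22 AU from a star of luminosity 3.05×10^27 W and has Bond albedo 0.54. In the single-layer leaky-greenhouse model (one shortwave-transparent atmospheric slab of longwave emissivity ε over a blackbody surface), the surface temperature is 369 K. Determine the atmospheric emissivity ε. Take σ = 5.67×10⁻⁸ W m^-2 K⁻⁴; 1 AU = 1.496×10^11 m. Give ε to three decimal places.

Orbital distance: d = 1.22 AU = 1.825×10^11 m.
S = L/(4πd²) = 7286 W m^-2.
Effective temperature: T_e = [S(1−α)/(4σ)]^(1/4) = 348.7 K.
Since (2−ε)/2 = (T_e/T_s)⁴ = 0.7971, ε = 0.4058.

0.406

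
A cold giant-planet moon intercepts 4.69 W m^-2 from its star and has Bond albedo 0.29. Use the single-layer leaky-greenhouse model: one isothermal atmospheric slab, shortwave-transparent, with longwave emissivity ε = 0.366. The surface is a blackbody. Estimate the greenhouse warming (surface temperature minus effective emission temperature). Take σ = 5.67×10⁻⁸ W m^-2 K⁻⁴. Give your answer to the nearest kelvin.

3 kelvin

Effective emission temperature (TOA balance): σT_e⁴ = S(1−α)/4 = 0.8325 W m^-2 → T_e = 61.90 K.
The surface balance (absorbed SW + ε·downward IR = σT_s⁴) with T_a⁴ = T_s⁴/2 reduces to T_s = T_e·[2/(2−ε)]^¼ = 65.11 K.
The atmosphere warms the surface by 3.208 K.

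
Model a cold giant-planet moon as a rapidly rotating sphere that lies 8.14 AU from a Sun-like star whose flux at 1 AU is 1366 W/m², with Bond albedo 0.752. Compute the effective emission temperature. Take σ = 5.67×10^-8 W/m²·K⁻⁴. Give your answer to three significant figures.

Irradiance scales as 1/d², so S = 1366 W/m² × (1/8.14)² = 20.62 W/m².
Averaging over the sphere, the absorbed flux is S(1−α)/4 = 1.278 W/m².
In equilibrium σT⁴ equals this, so T = 68.91 K.

68.9 kelvin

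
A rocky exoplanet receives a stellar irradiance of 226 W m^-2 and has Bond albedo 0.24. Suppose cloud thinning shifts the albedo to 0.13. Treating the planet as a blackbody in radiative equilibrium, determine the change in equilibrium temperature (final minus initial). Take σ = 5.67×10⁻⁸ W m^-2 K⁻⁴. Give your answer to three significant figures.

Before: T₁ = [226.0·0.76/(4σ)]^(1/4) = 165.9 K.
Final:   T₂ = [S(1−0.13)/(4σ)]^(1/4) = 171.6 K.
Change: 171.6 − 165.9 = 5.702 K.

5.70 K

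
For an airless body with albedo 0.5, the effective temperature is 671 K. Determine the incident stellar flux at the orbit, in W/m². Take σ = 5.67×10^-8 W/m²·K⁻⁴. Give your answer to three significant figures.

From S(1−α)/4 = σT⁴: S = 4σT⁴/(1−α).
σT⁴ = 5.67×10⁻⁸·(671)⁴ = 11490 W/m².
S = 4·11490/0.5 = 91950 W/m².

92000 W/m²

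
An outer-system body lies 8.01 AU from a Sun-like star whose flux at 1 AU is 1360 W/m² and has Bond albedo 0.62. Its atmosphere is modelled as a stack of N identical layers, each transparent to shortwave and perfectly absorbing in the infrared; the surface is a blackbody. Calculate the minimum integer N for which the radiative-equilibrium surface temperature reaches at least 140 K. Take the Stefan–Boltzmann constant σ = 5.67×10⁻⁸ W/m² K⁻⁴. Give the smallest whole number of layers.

Flux at the orbit: S = 1360/(8.01)² = 21.20 W/m².
Top-of-atmosphere balance: σT_e⁴ = S(1−α)/4 = 2.014 W/m² → T_e = 77.20 K.
Need (N+1)T_e⁴ ≥ T_s⁴, i.e. N+1 ≥ (140/77.20)⁴ = 10.817.
Rounding up, N = 10.

10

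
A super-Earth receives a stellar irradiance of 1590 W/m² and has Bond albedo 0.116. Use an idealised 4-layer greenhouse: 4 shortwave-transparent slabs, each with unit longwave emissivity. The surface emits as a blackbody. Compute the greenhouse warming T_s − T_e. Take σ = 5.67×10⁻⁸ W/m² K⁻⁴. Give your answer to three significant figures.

The effective emission temperature is T_e = [S(1−α)/(4σ)]^¼ = 280.6 K.
T_s = (N+1)^(1/4)·T_e = 419.6 K.
So the greenhouse effect raises the surface by 419.6 − 280.6 = 139.0 K.

139 kelvin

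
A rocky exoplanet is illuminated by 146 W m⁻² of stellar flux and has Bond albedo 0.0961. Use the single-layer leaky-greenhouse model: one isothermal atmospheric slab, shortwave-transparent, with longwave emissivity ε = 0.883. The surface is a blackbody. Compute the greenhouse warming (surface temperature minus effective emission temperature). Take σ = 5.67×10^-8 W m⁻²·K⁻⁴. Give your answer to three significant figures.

24.3 K

The planet radiates to space at T_e = [S(1−α)/(4σ)]^(1/4) = 155.3 K.
The surface balance (absorbed SW + ε·downward IR = σT_s⁴) with T_a⁴ = T_s⁴/2 reduces to T_s = T_e·[2/(2−ε)]^¼ = 179.7 K.
Greenhouse warming: T_s − T_e = 24.35 K.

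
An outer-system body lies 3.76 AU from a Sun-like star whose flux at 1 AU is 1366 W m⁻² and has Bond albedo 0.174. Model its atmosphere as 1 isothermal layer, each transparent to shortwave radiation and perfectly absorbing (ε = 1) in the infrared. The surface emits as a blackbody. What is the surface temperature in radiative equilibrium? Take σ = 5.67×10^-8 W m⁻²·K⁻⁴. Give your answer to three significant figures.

By the inverse-square law, S = 1366/3.76² = 96.62 W m⁻².
OLR = S(1−α)/4 = 19.95 W m⁻²; the top layer radiates at T_e = 137.0 K.
With N = 1 opaque layers, T_s = (N+1)^(1/4)·T_e = 2^(1/4)·137.0 = 162.9 K.

163 kelvin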